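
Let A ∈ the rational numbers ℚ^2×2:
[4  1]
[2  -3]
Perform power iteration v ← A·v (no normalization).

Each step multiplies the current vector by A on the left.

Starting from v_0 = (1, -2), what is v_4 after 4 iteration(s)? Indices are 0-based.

v_4 = (268, -188)

v_0 = (1, -2).
v_1 = A·v_0 = (2, 8).
v_2 = A·v_1 = (16, -20).
v_3 = A·v_2 = (44, 92).
v_4 = A·v_3 = (268, -188).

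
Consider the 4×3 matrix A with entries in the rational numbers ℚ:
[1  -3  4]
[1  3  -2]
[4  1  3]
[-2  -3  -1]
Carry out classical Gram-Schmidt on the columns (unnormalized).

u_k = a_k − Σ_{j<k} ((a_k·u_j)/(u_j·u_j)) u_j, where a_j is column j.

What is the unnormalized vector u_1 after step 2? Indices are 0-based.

Step 1: u_0 = a_0 = (1, 1, 4, -2).
Step 2: u_1 = a_1 − (5/11)·u_0 = (-38/11, 28/11, -9/11, -23/11).

u_1 = (-38/11, 28/11, -9/11, -23/11)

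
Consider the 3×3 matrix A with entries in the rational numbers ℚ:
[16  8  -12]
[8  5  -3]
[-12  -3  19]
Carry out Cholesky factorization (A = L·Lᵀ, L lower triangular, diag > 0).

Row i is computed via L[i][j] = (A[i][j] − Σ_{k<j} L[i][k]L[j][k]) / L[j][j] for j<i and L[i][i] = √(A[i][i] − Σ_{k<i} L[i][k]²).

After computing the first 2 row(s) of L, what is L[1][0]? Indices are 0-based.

L[1][0] = 2

Step 1: L[0][0] = √(16) = 4.
  L[1][0] = (8) / L[0][0] = 2.
Step 2: L[1][1] = √(1) = 1.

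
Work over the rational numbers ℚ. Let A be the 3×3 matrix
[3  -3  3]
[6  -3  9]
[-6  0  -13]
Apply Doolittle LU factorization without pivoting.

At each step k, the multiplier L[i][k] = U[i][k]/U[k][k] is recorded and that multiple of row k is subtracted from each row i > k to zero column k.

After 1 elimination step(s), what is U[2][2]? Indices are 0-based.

U[2][2] = -7

Step 1: pivot at (0,0) is 3.
  row1 ← row1 − (2)·row0  ⇒  L[1][0]=2, U row1=(0, 3, 3)
  row2 ← row2 − (-2)·row0  ⇒  L[2][0]=-2, U row2=(0, -6, -7)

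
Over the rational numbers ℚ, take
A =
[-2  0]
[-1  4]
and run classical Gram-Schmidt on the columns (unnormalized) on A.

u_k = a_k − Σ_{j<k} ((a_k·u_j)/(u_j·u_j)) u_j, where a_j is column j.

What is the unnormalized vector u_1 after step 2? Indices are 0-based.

u_1 = (-8/5, 16/5)

Step 1: u_0 = a_0 = (-2, -1).
Step 2: u_1 = a_1 − (-4/5)·u_0 = (-8/5, 16/5).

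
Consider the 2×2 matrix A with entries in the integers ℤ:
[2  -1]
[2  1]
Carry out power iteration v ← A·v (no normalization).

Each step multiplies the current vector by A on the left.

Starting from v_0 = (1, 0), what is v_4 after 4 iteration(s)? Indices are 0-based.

v_4 = (-14, 6)

v_0 = (1, 0).
v_1 = A·v_0 = (2, 2).
v_2 = A·v_1 = (2, 6).
v_3 = A·v_2 = (-2, 10).
v_4 = A·v_3 = (-14, 6).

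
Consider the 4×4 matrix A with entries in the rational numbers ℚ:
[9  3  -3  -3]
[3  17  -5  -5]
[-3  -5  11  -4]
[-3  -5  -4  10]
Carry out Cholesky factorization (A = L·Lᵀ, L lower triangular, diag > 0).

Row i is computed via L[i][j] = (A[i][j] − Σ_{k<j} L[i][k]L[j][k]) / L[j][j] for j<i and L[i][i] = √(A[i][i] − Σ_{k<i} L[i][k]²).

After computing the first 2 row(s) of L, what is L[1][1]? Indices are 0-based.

Step 1: L[0][0] = √(9) = 3.
  L[1][0] = (3) / L[0][0] = 1.
Step 2: L[1][1] = √(16) = 4.

L[1][1] = 4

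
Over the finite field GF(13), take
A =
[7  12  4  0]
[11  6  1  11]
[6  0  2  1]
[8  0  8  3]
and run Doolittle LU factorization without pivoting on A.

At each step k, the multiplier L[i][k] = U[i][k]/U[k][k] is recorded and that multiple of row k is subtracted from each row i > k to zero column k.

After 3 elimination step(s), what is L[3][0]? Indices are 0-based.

Step 1: pivot at (0,0) is 7.
  row1 ← row1 − (9)·row0  ⇒  L[1][0]=9, U row1=(0, 2, 4, 11)
  row2 ← row2 − (12)·row0  ⇒  L[2][0]=12, U row2=(0, 12, 6, 1)
  row3 ← row3 − (3)·row0  ⇒  L[3][0]=3, U row3=(0, 3, 9, 3)
Step 2: pivot at (1,1) is 2.
  row2 ← row2 − (6)·row1  ⇒  L[2][1]=6, U row2=(0, 0, 8, 0)
  row3 ← row3 − (8)·row1  ⇒  L[3][1]=8, U row3=(0, 0, 3, 6)
Step 3: pivot at (2,2) is 8.
  row3 ← row3 − (2)·row2  ⇒  L[3][2]=2, U row3=(0, 0, 0, 6)

L[3][0] = 3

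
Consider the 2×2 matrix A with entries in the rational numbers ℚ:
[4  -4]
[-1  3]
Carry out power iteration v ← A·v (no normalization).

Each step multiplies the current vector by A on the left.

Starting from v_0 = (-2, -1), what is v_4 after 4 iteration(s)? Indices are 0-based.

v_0 = (-2, -1).
v_1 = A·v_0 = (-4, -1).
v_2 = A·v_1 = (-12, 1).
v_3 = A·v_2 = (-52, 15).
v_4 = A·v_3 = (-268, 97).

v_4 = (-268, 97)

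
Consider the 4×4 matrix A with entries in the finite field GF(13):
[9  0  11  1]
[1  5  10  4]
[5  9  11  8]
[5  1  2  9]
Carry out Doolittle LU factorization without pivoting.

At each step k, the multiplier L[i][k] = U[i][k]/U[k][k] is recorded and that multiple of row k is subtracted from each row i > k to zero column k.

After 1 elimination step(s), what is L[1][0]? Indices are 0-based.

L[1][0] = 3

[col 0] pivot 9
  R1 -= 3*R0 → (0, 5, 3, 1)  (L[1][0] := 3)
  R2 -= 2*R0 → (0, 9, 2, 6)  (L[2][0] := 2)
  R3 -= 2*R0 → (0, 1, 6, 7)  (L[3][0] := 2)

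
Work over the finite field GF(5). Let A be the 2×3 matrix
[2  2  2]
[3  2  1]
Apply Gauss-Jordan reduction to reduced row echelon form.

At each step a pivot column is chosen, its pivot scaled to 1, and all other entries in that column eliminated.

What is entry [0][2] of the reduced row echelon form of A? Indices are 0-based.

[1] R0 /= 2  ⇒  (1, 1, 1)
     R1 -= 3·R0  ⇒  (0, 4, 3)
[2] R1 /= 4  ⇒  (0, 1, 2)
     R0 -= 1·R1  ⇒  (1, 0, 4)

M[0][2] = 4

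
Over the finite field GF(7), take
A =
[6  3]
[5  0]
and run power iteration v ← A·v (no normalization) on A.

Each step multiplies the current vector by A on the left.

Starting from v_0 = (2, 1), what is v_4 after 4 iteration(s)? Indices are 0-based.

v_4 = (1, 0)

v_0 = (2, 1).
v_1 = A·v_0 = (1, 3).
v_2 = A·v_1 = (1, 5).
v_3 = A·v_2 = (0, 5).
v_4 = A·v_3 = (1, 0).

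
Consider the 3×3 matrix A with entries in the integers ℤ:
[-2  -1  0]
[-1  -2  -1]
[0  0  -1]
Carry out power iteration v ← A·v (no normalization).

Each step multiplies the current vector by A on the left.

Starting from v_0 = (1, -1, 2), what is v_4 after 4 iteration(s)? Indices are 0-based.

v_0 = (1, -1, 2).
v_1 = A·v_0 = (-1, -1, -2).
v_2 = A·v_1 = (3, 5, 2).
v_3 = A·v_2 = (-11, -15, -2).
v_4 = A·v_3 = (37, 43, 2).

v_4 = (37, 43, 2)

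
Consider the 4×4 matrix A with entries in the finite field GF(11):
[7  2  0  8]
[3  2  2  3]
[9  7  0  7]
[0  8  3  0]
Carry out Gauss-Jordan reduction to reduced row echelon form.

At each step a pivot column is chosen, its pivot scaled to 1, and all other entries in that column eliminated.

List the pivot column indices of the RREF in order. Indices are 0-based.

pivot columns: 0, 1, 2, 3

[1] R0 /= 7  ⇒  (1, 5, 0, 9)
     R1 -= 3·R0  ⇒  (0, 9, 2, 9)
     R2 -= 9·R0  ⇒  (0, 6, 0, 3)
[2] R1 /= 9  ⇒  (0, 1, 10, 1)
     R0 -= 5·R1  ⇒  (1, 0, 5, 4)
     R2 -= 6·R1  ⇒  (0, 0, 6, 8)
     R3 -= 8·R1  ⇒  (0, 0, 0, 3)
[3] R2 /= 6  ⇒  (0, 0, 1, 5)
     R0 -= 5·R2  ⇒  (1, 0, 0, 1)
     R1 -= 10·R2  ⇒  (0, 1, 0, 6)
[4] R3 /= 3  ⇒  (0, 0, 0, 1)
     R0 -= 1·R3  ⇒  (1, 0, 0, 0)
     R1 -= 6·R3  ⇒  (0, 1, 0, 0)
     R2 -= 5·R3  ⇒  (0, 0, 1, 0)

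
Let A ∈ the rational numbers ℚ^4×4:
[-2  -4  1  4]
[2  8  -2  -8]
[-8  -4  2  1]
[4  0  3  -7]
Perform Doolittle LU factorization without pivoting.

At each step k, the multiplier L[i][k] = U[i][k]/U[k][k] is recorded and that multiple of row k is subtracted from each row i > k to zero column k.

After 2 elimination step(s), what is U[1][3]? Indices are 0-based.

U[1][3] = -4

Step 1: pivot at (0,0) is -2.
  row1 ← row1 − (-1)·row0  ⇒  L[1][0]=-1, U row1=(0, 4, -1, -4)
  row2 ← row2 − (4)·row0  ⇒  L[2][0]=4, U row2=(0, 12, -2, -15)
  row3 ← row3 − (-2)·row0  ⇒  L[3][0]=-2, U row3=(0, -8, 5, 1)
Step 2: pivot at (1,1) is 4.
  row2 ← row2 − (3)·row1  ⇒  L[2][1]=3, U row2=(0, 0, 1, -3)
  row3 ← row3 − (-2)·row1  ⇒  L[3][1]=-2, U row3=(0, 0, 3, -7)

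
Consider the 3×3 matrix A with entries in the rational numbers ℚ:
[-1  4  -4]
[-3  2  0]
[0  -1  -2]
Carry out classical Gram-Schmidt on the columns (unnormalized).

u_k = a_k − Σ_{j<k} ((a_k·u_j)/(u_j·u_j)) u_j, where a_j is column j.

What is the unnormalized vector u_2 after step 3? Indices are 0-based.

Step 1: u_0 = a_0 = (-1, -3, 0).
Step 2: u_1 = a_1 − (-1)·u_0 = (3, -1, -1).
Step 3: u_2 = a_2 − (2/5)·u_0 − (-10/11)·u_1 = (-48/55, 16/55, -32/11).

u_2 = (-48/55, 16/55, -32/11)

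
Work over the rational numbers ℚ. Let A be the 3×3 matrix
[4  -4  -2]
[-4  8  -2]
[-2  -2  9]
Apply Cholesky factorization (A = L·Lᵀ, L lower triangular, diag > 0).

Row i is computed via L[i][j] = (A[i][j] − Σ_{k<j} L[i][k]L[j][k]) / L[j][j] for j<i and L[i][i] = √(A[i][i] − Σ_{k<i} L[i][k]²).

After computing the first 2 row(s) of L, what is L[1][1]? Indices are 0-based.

L[1][1] = 2

Step 1: L[0][0] = √(4) = 2.
  L[1][0] = (-4) / L[0][0] = -2.
Step 2: L[1][1] = √(4) = 2.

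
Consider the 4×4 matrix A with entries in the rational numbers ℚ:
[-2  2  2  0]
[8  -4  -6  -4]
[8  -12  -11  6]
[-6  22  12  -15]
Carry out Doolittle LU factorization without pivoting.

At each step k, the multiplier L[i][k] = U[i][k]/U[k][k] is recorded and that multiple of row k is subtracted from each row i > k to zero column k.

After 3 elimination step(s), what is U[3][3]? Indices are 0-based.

Step 1: pivot at (0,0) is -2.
  row1 ← row1 − (-4)·row0  ⇒  L[1][0]=-4, U row1=(0, 4, 2, -4)
  row2 ← row2 − (-4)·row0  ⇒  L[2][0]=-4, U row2=(0, -4, -3, 6)
  row3 ← row3 − (3)·row0  ⇒  L[3][0]=3, U row3=(0, 16, 6, -15)
Step 2: pivot at (1,1) is 4.
  row2 ← row2 − (-1)·row1  ⇒  L[2][1]=-1, U row2=(0, 0, -1, 2)
  row3 ← row3 − (4)·row1  ⇒  L[3][1]=4, U row3=(0, 0, -2, 1)
Step 3: pivot at (2,2) is -1.
  row3 ← row3 − (2)·row2  ⇒  L[3][2]=2, U row3=(0, 0, 0, -3)

U[3][3] = -3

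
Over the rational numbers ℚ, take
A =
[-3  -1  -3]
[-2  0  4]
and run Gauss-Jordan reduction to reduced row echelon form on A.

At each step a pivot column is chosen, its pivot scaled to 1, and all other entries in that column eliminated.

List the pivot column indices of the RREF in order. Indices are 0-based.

[1] R0 /= -3  ⇒  (1, 1/3, 1)
     R1 -= -2·R0  ⇒  (0, 2/3, 6)
[2] R1 /= 2/3  ⇒  (0, 1, 9)
     R0 -= 1/3·R1  ⇒  (1, 0, -2)

pivot columns: 0, 1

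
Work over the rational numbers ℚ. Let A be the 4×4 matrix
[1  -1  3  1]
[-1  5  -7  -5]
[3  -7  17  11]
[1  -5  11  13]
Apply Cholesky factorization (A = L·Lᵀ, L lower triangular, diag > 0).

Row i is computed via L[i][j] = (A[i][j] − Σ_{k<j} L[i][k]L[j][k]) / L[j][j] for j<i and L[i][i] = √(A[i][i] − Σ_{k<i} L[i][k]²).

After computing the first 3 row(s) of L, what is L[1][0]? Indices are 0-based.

Step 1: L[0][0] = √(1) = 1.
  L[1][0] = (-1) / L[0][0] = -1.
Step 2: L[1][1] = √(4) = 2.
  L[2][0] = (3) / L[0][0] = 3.
  L[2][1] = (-4) / L[1][1] = -2.
Step 3: L[2][2] = √(4) = 2.

L[1][0] = -1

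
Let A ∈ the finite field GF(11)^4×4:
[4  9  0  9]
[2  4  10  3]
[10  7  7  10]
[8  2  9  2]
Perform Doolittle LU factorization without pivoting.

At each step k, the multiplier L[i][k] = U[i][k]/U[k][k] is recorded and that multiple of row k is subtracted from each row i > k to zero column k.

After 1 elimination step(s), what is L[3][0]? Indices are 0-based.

[col 0] pivot 4
  R1 -= 6*R0 → (0, 5, 10, 4)  (L[1][0] := 6)
  R2 -= 8*R0 → (0, 1, 7, 4)  (L[2][0] := 8)
  R3 -= 2*R0 → (0, 6, 9, 6)  (L[3][0] := 2)

L[3][0] = 2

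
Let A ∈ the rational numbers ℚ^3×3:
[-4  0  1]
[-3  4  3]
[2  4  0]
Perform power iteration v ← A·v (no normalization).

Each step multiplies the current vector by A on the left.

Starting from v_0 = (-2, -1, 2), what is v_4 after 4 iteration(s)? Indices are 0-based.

v_4 = (-1160, -436, 1336)

v_0 = (-2, -1, 2).
v_1 = A·v_0 = (10, 8, -8).
v_2 = A·v_1 = (-48, -22, 52).
v_3 = A·v_2 = (244, 212, -184).
v_4 = A·v_3 = (-1160, -436, 1336).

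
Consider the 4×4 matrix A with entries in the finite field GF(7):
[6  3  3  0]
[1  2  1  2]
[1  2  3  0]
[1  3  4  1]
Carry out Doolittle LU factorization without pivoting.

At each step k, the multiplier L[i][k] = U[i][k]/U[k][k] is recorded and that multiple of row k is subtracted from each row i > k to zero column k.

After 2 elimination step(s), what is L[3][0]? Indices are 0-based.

Step 1: pivot at (0,0) is 6.
  row1 ← row1 − (6)·row0  ⇒  L[1][0]=6, U row1=(0, 5, 4, 2)
  row2 ← row2 − (6)·row0  ⇒  L[2][0]=6, U row2=(0, 5, 6, 0)
  row3 ← row3 − (6)·row0  ⇒  L[3][0]=6, U row3=(0, 6, 0, 1)
Step 2: pivot at (1,1) is 5.
  row2 ← row2 − (1)·row1  ⇒  L[2][1]=1, U row2=(0, 0, 2, 5)
  row3 ← row3 − (4)·row1  ⇒  L[3][1]=4, U row3=(0, 0, 5, 0)

L[3][0] = 6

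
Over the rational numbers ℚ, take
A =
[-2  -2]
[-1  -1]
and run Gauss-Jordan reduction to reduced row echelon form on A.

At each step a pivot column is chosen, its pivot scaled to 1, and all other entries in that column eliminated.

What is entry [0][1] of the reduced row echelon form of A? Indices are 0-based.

step 1: normalize row 0 (÷-2) = (1, 1)
  row 1: subtract -1×row0 = (0, 0)
skip col 1 (zero from row 1)

M[0][1] = 1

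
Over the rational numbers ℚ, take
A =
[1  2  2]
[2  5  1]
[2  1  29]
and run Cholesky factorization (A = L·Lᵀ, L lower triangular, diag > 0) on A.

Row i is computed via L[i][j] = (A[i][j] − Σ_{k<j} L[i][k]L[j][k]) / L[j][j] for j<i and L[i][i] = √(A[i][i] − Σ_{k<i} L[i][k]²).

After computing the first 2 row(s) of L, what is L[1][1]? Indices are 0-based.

L[1][1] = 1

Step 1: L[0][0] = √(1) = 1.
  L[1][0] = (2) / L[0][0] = 2.
Step 2: L[1][1] = √(1) = 1.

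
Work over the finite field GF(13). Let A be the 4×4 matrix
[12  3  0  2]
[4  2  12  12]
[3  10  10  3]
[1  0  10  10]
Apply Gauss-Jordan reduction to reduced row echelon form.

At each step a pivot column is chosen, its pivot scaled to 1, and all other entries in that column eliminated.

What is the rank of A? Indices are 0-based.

rank = 4

step 1: normalize row 0 (÷12) = (1, 10, 0, 11)
  row 1: subtract 4×row0 = (0, 1, 12, 7)
  row 2: subtract 3×row0 = (0, 6, 10, 9)
  row 3: subtract 1×row0 = (0, 3, 10, 12)
step 2: normalize row 1 (÷1) = (0, 1, 12, 7)
  row 0: subtract 10×row1 = (1, 0, 10, 6)
  row 2: subtract 6×row1 = (0, 0, 3, 6)
  row 3: subtract 3×row1 = (0, 0, 0, 4)
step 3: normalize row 2 (÷3) = (0, 0, 1, 2)
  row 0: subtract 10×row2 = (1, 0, 0, 12)
  row 1: subtract 12×row2 = (0, 1, 0, 9)
step 4: normalize row 3 (÷4) = (0, 0, 0, 1)
  row 0: subtract 12×row3 = (1, 0, 0, 0)
  row 1: subtract 9×row3 = (0, 1, 0, 0)
  row 2: subtract 2×row3 = (0, 0, 1, 0)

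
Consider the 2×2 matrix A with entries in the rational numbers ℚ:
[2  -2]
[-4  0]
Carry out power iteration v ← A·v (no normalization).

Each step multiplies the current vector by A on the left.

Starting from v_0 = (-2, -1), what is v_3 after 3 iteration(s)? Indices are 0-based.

v_3 = (-56, 80)

v_0 = (-2, -1).
v_1 = A·v_0 = (-2, 8).
v_2 = A·v_1 = (-20, 8).
v_3 = A·v_2 = (-56, 80).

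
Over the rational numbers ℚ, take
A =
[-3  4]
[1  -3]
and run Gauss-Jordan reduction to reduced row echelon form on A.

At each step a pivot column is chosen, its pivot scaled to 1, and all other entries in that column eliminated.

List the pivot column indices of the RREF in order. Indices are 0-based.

pivot columns: 0, 1

[1] R0 /= -3  ⇒  (1, -4/3)
     R1 -= 1·R0  ⇒  (0, -5/3)
[2] R1 /= -5/3  ⇒  (0, 1)
     R0 -= -4/3·R1  ⇒  (1, 0)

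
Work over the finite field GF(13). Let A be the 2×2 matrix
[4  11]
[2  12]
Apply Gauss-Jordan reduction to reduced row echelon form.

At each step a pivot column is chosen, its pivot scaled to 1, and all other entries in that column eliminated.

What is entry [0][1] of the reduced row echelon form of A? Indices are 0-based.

M[0][1] = 6

step 1: normalize row 0 (÷4) = (1, 6)
  row 1: subtract 2×row0 = (0, 0)
skip col 1 (zero from row 1)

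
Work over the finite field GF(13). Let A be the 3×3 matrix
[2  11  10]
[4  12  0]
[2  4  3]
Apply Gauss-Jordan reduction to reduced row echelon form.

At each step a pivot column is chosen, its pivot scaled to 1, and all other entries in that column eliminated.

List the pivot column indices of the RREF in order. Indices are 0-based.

pivot columns: 0, 1, 2

[1] R0 /= 2  ⇒  (1, 12, 5)
     R1 -= 4·R0  ⇒  (0, 3, 6)
     R2 -= 2·R0  ⇒  (0, 6, 6)
[2] R1 /= 3  ⇒  (0, 1, 2)
     R0 -= 12·R1  ⇒  (1, 0, 7)
     R2 -= 6·R1  ⇒  (0, 0, 7)
[3] R2 /= 7  ⇒  (0, 0, 1)
     R0 -= 7·R2  ⇒  (1, 0, 0)
     R1 -= 2·R2  ⇒  (0, 1, 0)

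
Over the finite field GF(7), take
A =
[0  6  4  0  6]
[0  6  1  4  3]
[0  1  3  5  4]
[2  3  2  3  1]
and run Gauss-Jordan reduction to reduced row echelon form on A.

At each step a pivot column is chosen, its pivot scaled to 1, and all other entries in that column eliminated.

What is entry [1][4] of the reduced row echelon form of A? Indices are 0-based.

M[1][4] = 4

step 1: exchange rows 0,3
step 1: normalize row 0 (÷2) = (1, 5, 1, 5, 4)
step 2: normalize row 1 (÷6) = (0, 1, 6, 3, 4)
  row 0: subtract 5×row1 = (1, 0, 6, 4, 5)
  row 2: subtract 1×row1 = (0, 0, 4, 2, 0)
  row 3: subtract 6×row1 = (0, 0, 3, 3, 3)
step 3: normalize row 2 (÷4) = (0, 0, 1, 4, 0)
  row 0: subtract 6×row2 = (1, 0, 0, 1, 5)
  row 1: subtract 6×row2 = (0, 1, 0, 0, 4)
  row 3: subtract 3×row2 = (0, 0, 0, 5, 3)
step 4: normalize row 3 (÷5) = (0, 0, 0, 1, 2)
  row 0: subtract 1×row3 = (1, 0, 0, 0, 3)
  row 2: subtract 4×row3 = (0, 0, 1, 0, 6)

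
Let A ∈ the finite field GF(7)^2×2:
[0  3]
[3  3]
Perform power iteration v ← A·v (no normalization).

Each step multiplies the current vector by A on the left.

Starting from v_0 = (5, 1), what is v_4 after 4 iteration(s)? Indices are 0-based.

v_4 = (3, 3)

v_0 = (5, 1).
v_1 = A·v_0 = (3, 4).
v_2 = A·v_1 = (5, 0).
v_3 = A·v_2 = (0, 1).
v_4 = A·v_3 = (3, 3).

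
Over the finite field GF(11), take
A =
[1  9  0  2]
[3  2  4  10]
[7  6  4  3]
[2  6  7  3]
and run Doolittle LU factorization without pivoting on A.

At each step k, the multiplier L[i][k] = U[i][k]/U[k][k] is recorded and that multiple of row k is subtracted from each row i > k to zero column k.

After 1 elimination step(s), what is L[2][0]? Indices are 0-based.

L[2][0] = 7

k=0: U[0][0]=1
  eliminate (1,0): mult=3, new row 1: (0, 8, 4, 4); set L[1][0]=3
  eliminate (2,0): mult=7, new row 2: (0, 9, 4, 0); set L[2][0]=7
  eliminate (3,0): mult=2, new row 3: (0, 10, 7, 10); set L[3][0]=2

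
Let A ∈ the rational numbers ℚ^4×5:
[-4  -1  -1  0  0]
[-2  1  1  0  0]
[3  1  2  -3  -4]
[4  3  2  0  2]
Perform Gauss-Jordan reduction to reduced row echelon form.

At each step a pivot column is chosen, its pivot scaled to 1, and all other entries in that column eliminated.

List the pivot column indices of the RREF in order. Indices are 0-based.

pivot(0,0)=-4: scale R0 → (1, 1/4, 1/4, 0, 0)
  clear (1,0): R1 −= (-2)R0 → (0, 3/2, 3/2, 0, 0)
  clear (2,0): R2 −= (3)R0 → (0, 1/4, 5/4, -3, -4)
  clear (3,0): R3 −= (4)R0 → (0, 2, 1, 0, 2)
pivot(1,1)=3/2: scale R1 → (0, 1, 1, 0, 0)
  clear (0,1): R0 −= (1/4)R1 → (1, 0, 0, 0, 0)
  clear (2,1): R2 −= (1/4)R1 → (0, 0, 1, -3, -4)
  clear (3,1): R3 −= (2)R1 → (0, 0, -1, 0, 2)
pivot(2,2)=1: scale R2 → (0, 0, 1, -3, -4)
  clear (1,2): R1 −= (1)R2 → (0, 1, 0, 3, 4)
  clear (3,2): R3 −= (-1)R2 → (0, 0, 0, -3, -2)
pivot(3,3)=-3: scale R3 → (0, 0, 0, 1, 2/3)
  clear (1,3): R1 −= (3)R3 → (0, 1, 0, 0, 2)
  clear (2,3): R2 −= (-3)R3 → (0, 0, 1, 0, -2)

pivot columns: 0, 1, 2, 3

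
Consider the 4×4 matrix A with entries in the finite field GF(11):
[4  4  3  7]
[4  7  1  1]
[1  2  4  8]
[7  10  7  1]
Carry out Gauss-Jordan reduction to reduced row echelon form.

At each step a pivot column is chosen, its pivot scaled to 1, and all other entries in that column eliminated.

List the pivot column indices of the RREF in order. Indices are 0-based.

[1] R0 /= 4  ⇒  (1, 1, 9, 10)
     R1 -= 4·R0  ⇒  (0, 3, 9, 5)
     R2 -= 1·R0  ⇒  (0, 1, 6, 9)
     R3 -= 7·R0  ⇒  (0, 3, 10, 8)
[2] R1 /= 3  ⇒  (0, 1, 3, 9)
     R0 -= 1·R1  ⇒  (1, 0, 6, 1)
     R2 -= 1·R1  ⇒  (0, 0, 3, 0)
     R3 -= 3·R1  ⇒  (0, 0, 1, 3)
[3] R2 /= 3  ⇒  (0, 0, 1, 0)
     R0 -= 6·R2  ⇒  (1, 0, 0, 1)
     R1 -= 3·R2  ⇒  (0, 1, 0, 9)
     R3 -= 1·R2  ⇒  (0, 0, 0, 3)
[4] R3 /= 3  ⇒  (0, 0, 0, 1)
     R0 -= 1·R3  ⇒  (1, 0, 0, 0)
     R1 -= 9·R3  ⇒  (0, 1, 0, 0)

pivot columns: 0, 1, 2, 3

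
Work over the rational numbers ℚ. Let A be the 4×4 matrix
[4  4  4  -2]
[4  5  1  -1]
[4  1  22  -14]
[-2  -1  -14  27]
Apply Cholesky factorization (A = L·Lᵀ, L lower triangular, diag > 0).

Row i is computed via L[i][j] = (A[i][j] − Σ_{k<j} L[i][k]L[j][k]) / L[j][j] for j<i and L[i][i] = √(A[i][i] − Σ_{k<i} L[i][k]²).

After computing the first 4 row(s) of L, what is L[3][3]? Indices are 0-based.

Step 1: L[0][0] = √(4) = 2.
  L[1][0] = (4) / L[0][0] = 2.
Step 2: L[1][1] = √(1) = 1.
  L[2][0] = (4) / L[0][0] = 2.
  L[2][1] = (-3) / L[1][1] = -3.
Step 3: L[2][2] = √(9) = 3.
  L[3][0] = (-2) / L[0][0] = -1.
  L[3][1] = (1) / L[1][1] = 1.
  L[3][2] = (-9) / L[2][2] = -3.
Step 4: L[3][3] = √(16) = 4.

L[3][3] = 4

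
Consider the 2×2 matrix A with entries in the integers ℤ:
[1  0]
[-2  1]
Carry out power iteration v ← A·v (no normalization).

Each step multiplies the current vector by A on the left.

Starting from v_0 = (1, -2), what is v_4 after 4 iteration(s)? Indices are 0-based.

v_0 = (1, -2).
v_1 = A·v_0 = (1, -4).
v_2 = A·v_1 = (1, -6).
v_3 = A·v_2 = (1, -8).
v_4 = A·v_3 = (1, -10).

v_4 = (1, -10)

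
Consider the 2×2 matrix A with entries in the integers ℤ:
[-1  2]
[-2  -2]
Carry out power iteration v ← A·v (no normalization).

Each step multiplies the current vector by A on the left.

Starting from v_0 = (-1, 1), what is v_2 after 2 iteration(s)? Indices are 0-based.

v_0 = (-1, 1).
v_1 = A·v_0 = (3, 0).
v_2 = A·v_1 = (-3, -6).

v_2 = (-3, -6)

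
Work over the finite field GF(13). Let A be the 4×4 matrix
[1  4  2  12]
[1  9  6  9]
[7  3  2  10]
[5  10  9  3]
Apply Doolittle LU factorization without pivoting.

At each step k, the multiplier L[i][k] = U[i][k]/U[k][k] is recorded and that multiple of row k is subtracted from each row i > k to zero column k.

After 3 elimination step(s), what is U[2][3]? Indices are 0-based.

U[2][3] = 2

[col 0] pivot 1
  R1 -= 1*R0 → (0, 5, 4, 10)  (L[1][0] := 1)
  R2 -= 7*R0 → (0, 1, 1, 4)  (L[2][0] := 7)
  R3 -= 5*R0 → (0, 3, 12, 8)  (L[3][0] := 5)
[col 1] pivot 5
  R2 -= 8*R1 → (0, 0, 8, 2)  (L[2][1] := 8)
  R3 -= 11*R1 → (0, 0, 7, 2)  (L[3][1] := 11)
[col 2] pivot 8
  R3 -= 9*R2 → (0, 0, 0, 10)  (L[3][2] := 9)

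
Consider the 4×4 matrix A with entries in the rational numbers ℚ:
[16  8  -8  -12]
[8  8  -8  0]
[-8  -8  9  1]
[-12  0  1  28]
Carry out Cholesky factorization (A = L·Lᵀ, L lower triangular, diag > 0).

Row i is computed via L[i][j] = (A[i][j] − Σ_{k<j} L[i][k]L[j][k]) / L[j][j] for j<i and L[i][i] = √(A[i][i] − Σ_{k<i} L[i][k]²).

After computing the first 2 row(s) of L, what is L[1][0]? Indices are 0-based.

L[1][0] = 2

Step 1: L[0][0] = √(16) = 4.
  L[1][0] = (8) / L[0][0] = 2.
Step 2: L[1][1] = √(4) = 2.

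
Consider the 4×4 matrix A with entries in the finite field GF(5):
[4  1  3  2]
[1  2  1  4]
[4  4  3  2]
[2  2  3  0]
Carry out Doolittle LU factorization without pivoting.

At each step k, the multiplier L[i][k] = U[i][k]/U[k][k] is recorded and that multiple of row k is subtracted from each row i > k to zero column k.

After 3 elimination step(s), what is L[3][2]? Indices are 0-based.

[col 0] pivot 4
  R1 -= 4*R0 → (0, 3, 4, 1)  (L[1][0] := 4)
  R2 -= 1*R0 → (0, 3, 0, 0)  (L[2][0] := 1)
  R3 -= 3*R0 → (0, 4, 4, 4)  (L[3][0] := 3)
[col 1] pivot 3
  R2 -= 1*R1 → (0, 0, 1, 4)  (L[2][1] := 1)
  R3 -= 3*R1 → (0, 0, 2, 1)  (L[3][1] := 3)
[col 2] pivot 1
  R3 -= 2*R2 → (0, 0, 0, 3)  (L[3][2] := 2)

L[3][2] = 2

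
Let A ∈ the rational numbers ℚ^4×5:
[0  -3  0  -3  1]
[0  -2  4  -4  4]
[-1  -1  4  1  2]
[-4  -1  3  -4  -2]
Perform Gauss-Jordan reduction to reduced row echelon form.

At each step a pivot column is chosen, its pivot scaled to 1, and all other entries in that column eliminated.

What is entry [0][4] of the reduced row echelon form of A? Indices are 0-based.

[1] R0 <-> R2
[1] R0 /= -1  ⇒  (1, 1, -4, -1, -2)
     R3 -= -4·R0  ⇒  (0, 3, -13, -8, -10)
[2] R1 /= -2  ⇒  (0, 1, -2, 2, -2)
     R0 -= 1·R1  ⇒  (1, 0, -2, -3, 0)
     R2 -= -3·R1  ⇒  (0, 0, -6, 3, -5)
     R3 -= 3·R1  ⇒  (0, 0, -7, -14, -4)
[3] R2 /= -6  ⇒  (0, 0, 1, -1/2, 5/6)
     R0 -= -2·R2  ⇒  (1, 0, 0, -4, 5/3)
     R1 -= -2·R2  ⇒  (0, 1, 0, 1, -1/3)
     R3 -= -7·R2  ⇒  (0, 0, 0, -35/2, 11/6)
[4] R3 /= -35/2  ⇒  (0, 0, 0, 1, -11/105)
     R0 -= -4·R3  ⇒  (1, 0, 0, 0, 131/105)
     R1 -= 1·R3  ⇒  (0, 1, 0, 0, -8/35)
     R2 -= -1/2·R3  ⇒  (0, 0, 1, 0, 82/105)

M[0][4] = 131/105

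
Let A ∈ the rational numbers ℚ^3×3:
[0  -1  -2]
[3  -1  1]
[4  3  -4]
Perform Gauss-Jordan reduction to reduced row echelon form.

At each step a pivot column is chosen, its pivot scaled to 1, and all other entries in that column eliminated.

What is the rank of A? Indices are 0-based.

rank = 3

step 1: exchange rows 0,1
step 1: normalize row 0 (÷3) = (1, -1/3, 1/3)
  row 2: subtract 4×row0 = (0, 13/3, -16/3)
step 2: normalize row 1 (÷-1) = (0, 1, 2)
  row 0: subtract -1/3×row1 = (1, 0, 1)
  row 2: subtract 13/3×row1 = (0, 0, -14)
step 3: normalize row 2 (÷-14) = (0, 0, 1)
  row 0: subtract 1×row2 = (1, 0, 0)
  row 1: subtract 2×row2 = (0, 1, 0)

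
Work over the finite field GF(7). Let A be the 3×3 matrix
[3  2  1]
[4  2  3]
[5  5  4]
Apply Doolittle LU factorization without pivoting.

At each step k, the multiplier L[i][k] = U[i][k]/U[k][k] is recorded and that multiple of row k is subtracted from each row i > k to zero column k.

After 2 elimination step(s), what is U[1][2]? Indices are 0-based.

Step 1: pivot at (0,0) is 3.
  row1 ← row1 − (6)·row0  ⇒  L[1][0]=6, U row1=(0, 4, 4)
  row2 ← row2 − (4)·row0  ⇒  L[2][0]=4, U row2=(0, 4, 0)
Step 2: pivot at (1,1) is 4.
  row2 ← row2 − (1)·row1  ⇒  L[2][1]=1, U row2=(0, 0, 3)

U[1][2] = 4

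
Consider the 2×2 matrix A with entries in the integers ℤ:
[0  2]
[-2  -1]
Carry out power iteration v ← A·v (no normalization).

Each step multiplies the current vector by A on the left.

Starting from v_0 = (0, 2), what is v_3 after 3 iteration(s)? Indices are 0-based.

v_3 = (-12, 14)

v_0 = (0, 2).
v_1 = A·v_0 = (4, -2).
v_2 = A·v_1 = (-4, -6).
v_3 = A·v_2 = (-12, 14).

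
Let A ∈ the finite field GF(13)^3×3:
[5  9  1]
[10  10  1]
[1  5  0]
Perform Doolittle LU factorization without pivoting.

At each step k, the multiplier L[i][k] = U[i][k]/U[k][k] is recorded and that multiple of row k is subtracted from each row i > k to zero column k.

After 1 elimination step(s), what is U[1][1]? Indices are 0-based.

Step 1: pivot at (0,0) is 5.
  row1 ← row1 − (2)·row0  ⇒  L[1][0]=2, U row1=(0, 5, 12)
  row2 ← row2 − (8)·row0  ⇒  L[2][0]=8, U row2=(0, 11, 5)

U[1][1] = 5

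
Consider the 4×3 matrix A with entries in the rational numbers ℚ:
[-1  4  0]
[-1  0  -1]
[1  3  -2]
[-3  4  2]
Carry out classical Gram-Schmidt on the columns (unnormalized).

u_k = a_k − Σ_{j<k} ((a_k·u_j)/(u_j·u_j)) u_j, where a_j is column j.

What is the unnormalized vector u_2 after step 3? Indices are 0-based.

Step 1: u_0 = a_0 = (-1, -1, 1, -3).
Step 2: u_1 = a_1 − (-13/12)·u_0 = (35/12, -13/12, 49/12, 3/4).
Step 3: u_2 = a_2 − (-7/12)·u_0 − (-67/323)·u_1 = (7/323, -584/323, -184/323, 131/323).

u_2 = (7/323, -584/323, -184/323, 131/323)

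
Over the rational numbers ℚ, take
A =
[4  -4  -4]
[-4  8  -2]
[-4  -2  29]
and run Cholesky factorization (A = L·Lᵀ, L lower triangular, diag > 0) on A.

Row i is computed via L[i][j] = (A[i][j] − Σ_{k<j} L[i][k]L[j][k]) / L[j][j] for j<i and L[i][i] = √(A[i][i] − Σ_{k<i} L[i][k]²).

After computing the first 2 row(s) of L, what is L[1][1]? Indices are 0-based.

Step 1: L[0][0] = √(4) = 2.
  L[1][0] = (-4) / L[0][0] = -2.
Step 2: L[1][1] = √(4) = 2.

L[1][1] = 2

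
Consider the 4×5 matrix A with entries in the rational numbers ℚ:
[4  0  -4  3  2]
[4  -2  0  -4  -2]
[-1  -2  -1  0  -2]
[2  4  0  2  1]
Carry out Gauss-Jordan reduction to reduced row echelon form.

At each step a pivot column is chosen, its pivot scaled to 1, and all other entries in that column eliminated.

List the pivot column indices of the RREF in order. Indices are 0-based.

step 1: normalize row 0 (÷4) = (1, 0, -1, 3/4, 1/2)
  row 1: subtract 4×row0 = (0, -2, 4, -7, -4)
  row 2: subtract -1×row0 = (0, -2, -2, 3/4, -3/2)
  row 3: subtract 2×row0 = (0, 4, 2, 1/2, 0)
step 2: normalize row 1 (÷-2) = (0, 1, -2, 7/2, 2)
  row 2: subtract -2×row1 = (0, 0, -6, 31/4, 5/2)
  row 3: subtract 4×row1 = (0, 0, 10, -27/2, -8)
step 3: normalize row 2 (÷-6) = (0, 0, 1, -31/24, -5/12)
  row 0: subtract -1×row2 = (1, 0, 0, -13/24, 1/12)
  row 1: subtract -2×row2 = (0, 1, 0, 11/12, 7/6)
  row 3: subtract 10×row2 = (0, 0, 0, -7/12, -23/6)
step 4: normalize row 3 (÷-7/12) = (0, 0, 0, 1, 46/7)
  row 0: subtract -13/24×row3 = (1, 0, 0, 0, 51/14)
  row 1: subtract 11/12×row3 = (0, 1, 0, 0, -34/7)
  row 2: subtract -31/24×row3 = (0, 0, 1, 0, 113/14)

pivot columns: 0, 1, 2, 3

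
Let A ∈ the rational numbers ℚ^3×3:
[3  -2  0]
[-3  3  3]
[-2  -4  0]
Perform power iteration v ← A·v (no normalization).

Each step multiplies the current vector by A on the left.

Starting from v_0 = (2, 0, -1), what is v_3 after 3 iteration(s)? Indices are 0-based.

v_3 = (222, -207, 156)

v_0 = (2, 0, -1).
v_1 = A·v_0 = (6, -9, -4).
v_2 = A·v_1 = (36, -57, 24).
v_3 = A·v_2 = (222, -207, 156).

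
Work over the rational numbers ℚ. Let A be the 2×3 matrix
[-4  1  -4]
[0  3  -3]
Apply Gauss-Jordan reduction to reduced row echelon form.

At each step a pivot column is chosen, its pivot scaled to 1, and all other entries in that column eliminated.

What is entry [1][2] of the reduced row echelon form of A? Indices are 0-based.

M[1][2] = -1

step 1: normalize row 0 (÷-4) = (1, -1/4, 1)
step 2: normalize row 1 (÷3) = (0, 1, -1)
  row 0: subtract -1/4×row1 = (1, 0, 3/4)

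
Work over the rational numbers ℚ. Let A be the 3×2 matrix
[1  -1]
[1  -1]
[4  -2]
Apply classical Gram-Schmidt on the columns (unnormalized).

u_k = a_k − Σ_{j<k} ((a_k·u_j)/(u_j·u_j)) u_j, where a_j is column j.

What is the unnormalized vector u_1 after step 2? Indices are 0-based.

Step 1: u_0 = a_0 = (1, 1, 4).
Step 2: u_1 = a_1 − (-5/9)·u_0 = (-4/9, -4/9, 2/9).

u_1 = (-4/9, -4/9, 2/9)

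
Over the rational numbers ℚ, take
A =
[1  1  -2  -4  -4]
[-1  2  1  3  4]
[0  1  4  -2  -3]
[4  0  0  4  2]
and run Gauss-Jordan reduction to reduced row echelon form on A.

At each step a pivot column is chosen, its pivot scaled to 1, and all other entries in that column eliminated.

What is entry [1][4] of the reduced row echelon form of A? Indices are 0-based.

M[1][4] = 6/23

pivot(0,0)=1: scale R0 → (1, 1, -2, -4, -4)
  clear (1,0): R1 −= (-1)R0 → (0, 3, -1, -1, 0)
  clear (3,0): R3 −= (4)R0 → (0, -4, 8, 20, 18)
pivot(1,1)=3: scale R1 → (0, 1, -1/3, -1/3, 0)
  clear (0,1): R0 −= (1)R1 → (1, 0, -5/3, -11/3, -4)
  clear (2,1): R2 −= (1)R1 → (0, 0, 13/3, -5/3, -3)
  clear (3,1): R3 −= (-4)R1 → (0, 0, 20/3, 56/3, 18)
pivot(2,2)=13/3: scale R2 → (0, 0, 1, -5/13, -9/13)
  clear (0,2): R0 −= (-5/3)R2 → (1, 0, 0, -56/13, -67/13)
  clear (1,2): R1 −= (-1/3)R2 → (0, 1, 0, -6/13, -3/13)
  clear (3,2): R3 −= (20/3)R2 → (0, 0, 0, 276/13, 294/13)
pivot(3,3)=276/13: scale R3 → (0, 0, 0, 1, 49/46)
  clear (0,3): R0 −= (-56/13)R3 → (1, 0, 0, 0, -13/23)
  clear (1,3): R1 −= (-6/13)R3 → (0, 1, 0, 0, 6/23)
  clear (2,3): R2 −= (-5/13)R3 → (0, 0, 1, 0, -13/46)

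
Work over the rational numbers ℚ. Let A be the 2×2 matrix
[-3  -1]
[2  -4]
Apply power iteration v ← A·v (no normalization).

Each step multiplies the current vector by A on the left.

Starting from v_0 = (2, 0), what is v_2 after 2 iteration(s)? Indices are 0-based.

v_2 = (14, -28)

v_0 = (2, 0).
v_1 = A·v_0 = (-6, 4).
v_2 = A·v_1 = (14, -28).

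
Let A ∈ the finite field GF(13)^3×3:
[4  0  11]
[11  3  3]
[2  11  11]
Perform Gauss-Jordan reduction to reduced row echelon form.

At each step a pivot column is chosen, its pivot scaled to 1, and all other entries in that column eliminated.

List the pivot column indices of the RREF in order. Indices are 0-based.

pivot columns: 0, 1, 2

[1] R0 /= 4  ⇒  (1, 0, 6)
     R1 -= 11·R0  ⇒  (0, 3, 2)
     R2 -= 2·R0  ⇒  (0, 11, 12)
[2] R1 /= 3  ⇒  (0, 1, 5)
     R2 -= 11·R1  ⇒  (0, 0, 9)
[3] R2 /= 9  ⇒  (0, 0, 1)
     R0 -= 6·R2  ⇒  (1, 0, 0)
     R1 -= 5·R2  ⇒  (0, 1, 0)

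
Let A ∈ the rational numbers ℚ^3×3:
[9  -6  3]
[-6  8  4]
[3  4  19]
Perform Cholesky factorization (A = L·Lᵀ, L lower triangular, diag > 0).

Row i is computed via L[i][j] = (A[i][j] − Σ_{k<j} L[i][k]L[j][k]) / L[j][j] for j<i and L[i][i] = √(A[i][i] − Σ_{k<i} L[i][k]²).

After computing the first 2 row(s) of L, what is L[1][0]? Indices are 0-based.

Step 1: L[0][0] = √(9) = 3.
  L[1][0] = (-6) / L[0][0] = -2.
Step 2: L[1][1] = √(4) = 2.

L[1][0] = -2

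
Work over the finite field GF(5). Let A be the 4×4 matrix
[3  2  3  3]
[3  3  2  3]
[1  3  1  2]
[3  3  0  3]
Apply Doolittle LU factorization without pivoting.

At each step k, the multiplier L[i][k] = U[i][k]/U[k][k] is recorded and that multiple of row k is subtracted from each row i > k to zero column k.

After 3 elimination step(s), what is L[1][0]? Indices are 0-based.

L[1][0] = 1

[col 0] pivot 3
  R1 -= 1*R0 → (0, 1, 4, 0)  (L[1][0] := 1)
  R2 -= 2*R0 → (0, 4, 0, 1)  (L[2][0] := 2)
  R3 -= 1*R0 → (0, 1, 2, 0)  (L[3][0] := 1)
[col 1] pivot 1
  R2 -= 4*R1 → (0, 0, 4, 1)  (L[2][1] := 4)
  R3 -= 1*R1 → (0, 0, 3, 0)  (L[3][1] := 1)
[col 2] pivot 4
  R3 -= 2*R2 → (0, 0, 0, 3)  (L[3][2] := 2)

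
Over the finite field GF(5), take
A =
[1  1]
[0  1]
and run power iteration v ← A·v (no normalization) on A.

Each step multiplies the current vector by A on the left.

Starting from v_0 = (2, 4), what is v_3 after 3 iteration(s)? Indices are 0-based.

v_0 = (2, 4).
v_1 = A·v_0 = (1, 4).
v_2 = A·v_1 = (0, 4).
v_3 = A·v_2 = (4, 4).

v_3 = (4, 4)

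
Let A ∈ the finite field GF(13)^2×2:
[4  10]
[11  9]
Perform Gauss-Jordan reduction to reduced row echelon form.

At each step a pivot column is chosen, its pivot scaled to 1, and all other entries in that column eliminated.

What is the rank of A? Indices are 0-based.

[1] R0 /= 4  ⇒  (1, 9)
     R1 -= 11·R0  ⇒  (0, 1)
[2] R1 /= 1  ⇒  (0, 1)
     R0 -= 9·R1  ⇒  (1, 0)

rank = 2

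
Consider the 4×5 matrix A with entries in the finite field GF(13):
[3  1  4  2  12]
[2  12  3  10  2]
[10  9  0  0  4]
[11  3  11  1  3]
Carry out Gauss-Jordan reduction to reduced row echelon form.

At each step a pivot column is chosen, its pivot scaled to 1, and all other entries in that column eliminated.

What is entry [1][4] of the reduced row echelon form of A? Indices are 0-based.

step 1: normalize row 0 (÷3) = (1, 9, 10, 5, 4)
  row 1: subtract 2×row0 = (0, 7, 9, 0, 7)
  row 2: subtract 10×row0 = (0, 10, 4, 2, 3)
  row 3: subtract 11×row0 = (0, 8, 5, 11, 11)
step 2: normalize row 1 (÷7) = (0, 1, 5, 0, 1)
  row 0: subtract 9×row1 = (1, 0, 4, 5, 8)
  row 2: subtract 10×row1 = (0, 0, 6, 2, 6)
  row 3: subtract 8×row1 = (0, 0, 4, 11, 3)
step 3: normalize row 2 (÷6) = (0, 0, 1, 9, 1)
  row 0: subtract 4×row2 = (1, 0, 0, 8, 4)
  row 1: subtract 5×row2 = (0, 1, 0, 7, 9)
  row 3: subtract 4×row2 = (0, 0, 0, 1, 12)
step 4: normalize row 3 (÷1) = (0, 0, 0, 1, 12)
  row 0: subtract 8×row3 = (1, 0, 0, 0, 12)
  row 1: subtract 7×row3 = (0, 1, 0, 0, 3)
  row 2: subtract 9×row3 = (0, 0, 1, 0, 10)

M[1][4] = 3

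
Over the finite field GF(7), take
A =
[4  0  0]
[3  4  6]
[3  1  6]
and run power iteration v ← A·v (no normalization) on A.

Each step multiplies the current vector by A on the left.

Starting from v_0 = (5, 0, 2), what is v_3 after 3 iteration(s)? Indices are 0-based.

v_0 = (5, 0, 2).
v_1 = A·v_0 = (6, 6, 6).
v_2 = A·v_1 = (3, 1, 4).
v_3 = A·v_2 = (5, 2, 6).

v_3 = (5, 2, 6)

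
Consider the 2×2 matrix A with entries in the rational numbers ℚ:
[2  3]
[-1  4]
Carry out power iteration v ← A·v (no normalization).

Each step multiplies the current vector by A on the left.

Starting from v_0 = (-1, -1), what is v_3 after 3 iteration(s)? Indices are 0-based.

v_0 = (-1, -1).
v_1 = A·v_0 = (-5, -3).
v_2 = A·v_1 = (-19, -7).
v_3 = A·v_2 = (-59, -9).

v_3 = (-59, -9)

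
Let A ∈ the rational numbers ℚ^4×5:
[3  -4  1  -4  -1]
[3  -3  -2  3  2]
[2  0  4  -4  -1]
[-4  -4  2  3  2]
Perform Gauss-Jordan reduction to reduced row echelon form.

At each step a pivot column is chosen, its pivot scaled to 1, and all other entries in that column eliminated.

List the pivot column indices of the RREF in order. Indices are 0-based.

pivot columns: 0, 1, 2, 3

[1] R0 /= 3  ⇒  (1, -4/3, 1/3, -4/3, -1/3)
     R1 -= 3·R0  ⇒  (0, 1, -3, 7, 3)
     R2 -= 2·R0  ⇒  (0, 8/3, 10/3, -4/3, -1/3)
     R3 -= -4·R0  ⇒  (0, -28/3, 10/3, -7/3, 2/3)
[2] R1 /= 1  ⇒  (0, 1, -3, 7, 3)
     R0 -= -4/3·R1  ⇒  (1, 0, -11/3, 8, 11/3)
     R2 -= 8/3·R1  ⇒  (0, 0, 34/3, -20, -25/3)
     R3 -= -28/3·R1  ⇒  (0, 0, -74/3, 63, 86/3)
[3] R2 /= 34/3  ⇒  (0, 0, 1, -30/17, -25/34)
     R0 -= -11/3·R2  ⇒  (1, 0, 0, 26/17, 33/34)
     R1 -= -3·R2  ⇒  (0, 1, 0, 29/17, 27/34)
     R3 -= -74/3·R2  ⇒  (0, 0, 0, 331/17, 179/17)
[4] R3 /= 331/17  ⇒  (0, 0, 0, 1, 179/331)
     R0 -= 26/17·R3  ⇒  (1, 0, 0, 0, 95/662)
     R1 -= 29/17·R3  ⇒  (0, 1, 0, 0, -85/662)
     R2 -= -30/17·R3  ⇒  (0, 0, 1, 0, 145/662)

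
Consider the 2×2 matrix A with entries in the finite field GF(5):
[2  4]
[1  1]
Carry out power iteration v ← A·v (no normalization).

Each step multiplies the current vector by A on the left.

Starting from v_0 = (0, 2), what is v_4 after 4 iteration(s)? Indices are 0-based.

v_0 = (0, 2).
v_1 = A·v_0 = (3, 2).
v_2 = A·v_1 = (4, 0).
v_3 = A·v_2 = (3, 4).
v_4 = A·v_3 = (2, 2).

v_4 = (2, 2)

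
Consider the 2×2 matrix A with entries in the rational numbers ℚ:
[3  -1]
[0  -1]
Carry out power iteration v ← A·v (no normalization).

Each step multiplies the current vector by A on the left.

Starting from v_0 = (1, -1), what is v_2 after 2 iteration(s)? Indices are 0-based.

v_2 = (11, -1)

v_0 = (1, -1).
v_1 = A·v_0 = (4, 1).
v_2 = A·v_1 = (11, -1).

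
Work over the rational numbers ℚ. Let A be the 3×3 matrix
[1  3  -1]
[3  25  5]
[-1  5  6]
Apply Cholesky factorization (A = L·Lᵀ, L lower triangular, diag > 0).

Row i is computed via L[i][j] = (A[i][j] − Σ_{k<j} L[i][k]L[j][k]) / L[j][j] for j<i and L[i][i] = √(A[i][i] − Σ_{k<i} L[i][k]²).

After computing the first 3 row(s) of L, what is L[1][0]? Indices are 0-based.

Step 1: L[0][0] = √(1) = 1.
  L[1][0] = (3) / L[0][0] = 3.
Step 2: L[1][1] = √(16) = 4.
  L[2][0] = (-1) / L[0][0] = -1.
  L[2][1] = (8) / L[1][1] = 2.
Step 3: L[2][2] = √(1) = 1.

L[1][0] = 3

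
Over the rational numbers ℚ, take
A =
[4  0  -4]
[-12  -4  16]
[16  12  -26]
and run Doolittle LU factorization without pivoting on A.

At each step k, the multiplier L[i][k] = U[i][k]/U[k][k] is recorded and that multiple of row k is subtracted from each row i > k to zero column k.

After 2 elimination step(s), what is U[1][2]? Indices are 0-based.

k=0: U[0][0]=4
  eliminate (1,0): mult=-3, new row 1: (0, -4, 4); set L[1][0]=-3
  eliminate (2,0): mult=4, new row 2: (0, 12, -10); set L[2][0]=4
k=1: U[1][1]=-4
  eliminate (2,1): mult=-3, new row 2: (0, 0, 2); set L[2][1]=-3

U[1][2] = 4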